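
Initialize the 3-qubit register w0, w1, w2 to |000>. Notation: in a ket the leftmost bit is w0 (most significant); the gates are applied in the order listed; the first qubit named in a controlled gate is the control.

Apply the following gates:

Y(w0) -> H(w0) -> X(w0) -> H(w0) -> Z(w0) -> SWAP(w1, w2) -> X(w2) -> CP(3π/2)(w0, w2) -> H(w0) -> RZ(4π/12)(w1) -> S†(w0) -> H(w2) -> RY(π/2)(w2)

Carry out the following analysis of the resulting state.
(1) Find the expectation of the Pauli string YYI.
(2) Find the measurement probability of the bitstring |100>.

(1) In the final state, YYI has expectation 0.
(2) Outcome |100> occurs with probability 1/2.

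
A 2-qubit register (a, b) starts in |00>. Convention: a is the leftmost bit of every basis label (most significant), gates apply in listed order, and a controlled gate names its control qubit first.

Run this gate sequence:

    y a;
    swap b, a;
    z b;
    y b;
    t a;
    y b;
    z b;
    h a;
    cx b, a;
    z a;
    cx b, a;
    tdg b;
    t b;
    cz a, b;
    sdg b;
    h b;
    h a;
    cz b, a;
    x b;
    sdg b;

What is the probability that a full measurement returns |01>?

A full measurement returns |01> with probability 1/2.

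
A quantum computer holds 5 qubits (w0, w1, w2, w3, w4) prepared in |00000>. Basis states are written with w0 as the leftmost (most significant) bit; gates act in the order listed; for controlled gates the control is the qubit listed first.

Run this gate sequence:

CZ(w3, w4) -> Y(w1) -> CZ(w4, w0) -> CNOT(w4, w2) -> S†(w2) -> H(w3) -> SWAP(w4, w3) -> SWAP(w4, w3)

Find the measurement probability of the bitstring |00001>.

A full measurement returns |00001> with probability 0. Key observation: gates 7-8 undo each other exactly, leaving only the rest of the circuit to track.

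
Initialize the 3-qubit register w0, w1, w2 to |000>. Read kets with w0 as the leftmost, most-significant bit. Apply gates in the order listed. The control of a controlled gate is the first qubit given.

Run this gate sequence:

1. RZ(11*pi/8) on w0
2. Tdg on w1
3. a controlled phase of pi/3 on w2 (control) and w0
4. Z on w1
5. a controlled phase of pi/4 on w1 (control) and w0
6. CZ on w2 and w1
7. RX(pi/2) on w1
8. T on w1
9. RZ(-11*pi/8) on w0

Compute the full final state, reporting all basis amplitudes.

The resulting statevector has amplitude sqrt(2)/2 on |000>, -sqrt(2)*exp(3*I*pi/4)/2 on |010>, and 0 on every other basis state.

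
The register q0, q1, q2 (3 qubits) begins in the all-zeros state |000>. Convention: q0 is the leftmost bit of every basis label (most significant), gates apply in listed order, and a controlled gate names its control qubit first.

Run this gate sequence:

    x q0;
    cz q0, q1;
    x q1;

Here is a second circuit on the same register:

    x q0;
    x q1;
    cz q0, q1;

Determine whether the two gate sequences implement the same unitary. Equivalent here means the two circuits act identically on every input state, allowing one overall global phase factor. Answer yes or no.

No — the two circuits implement different unitaries, even allowing a global phase.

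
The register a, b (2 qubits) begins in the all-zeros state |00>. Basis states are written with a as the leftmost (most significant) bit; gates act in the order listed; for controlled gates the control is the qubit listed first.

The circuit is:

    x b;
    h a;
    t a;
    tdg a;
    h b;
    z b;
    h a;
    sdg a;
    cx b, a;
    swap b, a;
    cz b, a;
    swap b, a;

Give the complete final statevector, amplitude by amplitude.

The final amplitudes are sqrt(2)/2 on |00>, 0 on |01>, 0 on |10>, -sqrt(2)/2 on |11>.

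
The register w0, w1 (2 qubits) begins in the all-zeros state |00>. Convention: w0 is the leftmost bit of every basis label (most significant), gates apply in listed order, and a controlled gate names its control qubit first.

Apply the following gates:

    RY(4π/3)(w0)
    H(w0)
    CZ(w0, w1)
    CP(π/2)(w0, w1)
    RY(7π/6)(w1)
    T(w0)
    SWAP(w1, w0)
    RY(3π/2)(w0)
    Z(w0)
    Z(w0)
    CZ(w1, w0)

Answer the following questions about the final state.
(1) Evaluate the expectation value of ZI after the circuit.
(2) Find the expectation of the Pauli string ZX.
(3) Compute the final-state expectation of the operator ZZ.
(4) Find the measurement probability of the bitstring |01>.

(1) The observable ZI averages to -1/2.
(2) The observable ZX averages to -sqrt(2)/4.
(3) In the final state, ZZ has expectation sqrt(3)/4.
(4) The probability of measuring |01> is sqrt(3)/16 + 1/8.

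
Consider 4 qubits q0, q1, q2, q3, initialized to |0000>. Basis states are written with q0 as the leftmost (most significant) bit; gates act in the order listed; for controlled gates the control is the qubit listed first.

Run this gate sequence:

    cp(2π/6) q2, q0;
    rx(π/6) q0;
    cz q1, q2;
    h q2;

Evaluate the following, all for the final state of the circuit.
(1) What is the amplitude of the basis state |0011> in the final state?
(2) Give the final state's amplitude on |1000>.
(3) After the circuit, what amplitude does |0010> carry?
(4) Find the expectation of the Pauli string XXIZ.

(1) The amplitude on |0011> is 0.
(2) The amplitude on |1000> is I*(1 - sqrt(3))/4.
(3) |0010> carries amplitude 1/4 + sqrt(3)/4 in the final state.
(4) In the final state, XXIZ has expectation 0.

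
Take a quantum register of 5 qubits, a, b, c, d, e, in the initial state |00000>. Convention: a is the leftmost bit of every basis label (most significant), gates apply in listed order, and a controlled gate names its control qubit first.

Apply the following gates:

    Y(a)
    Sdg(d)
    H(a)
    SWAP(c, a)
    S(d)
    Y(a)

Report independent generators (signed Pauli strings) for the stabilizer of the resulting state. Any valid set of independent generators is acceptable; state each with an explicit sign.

One valid set of independent stabilizer generators is -IIXII, -ZIIII, +IZIII, +IIIZI, +IIIIZ (any independent generating set of the same group is equally correct).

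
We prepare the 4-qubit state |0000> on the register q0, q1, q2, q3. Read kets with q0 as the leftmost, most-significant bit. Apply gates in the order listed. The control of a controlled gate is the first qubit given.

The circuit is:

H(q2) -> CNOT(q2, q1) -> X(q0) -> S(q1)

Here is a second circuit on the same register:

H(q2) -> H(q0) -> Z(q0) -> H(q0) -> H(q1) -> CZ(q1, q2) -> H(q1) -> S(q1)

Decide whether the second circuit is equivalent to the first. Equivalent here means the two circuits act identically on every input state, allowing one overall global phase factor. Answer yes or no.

Yes — the two circuits implement the same unitary up to a global phase.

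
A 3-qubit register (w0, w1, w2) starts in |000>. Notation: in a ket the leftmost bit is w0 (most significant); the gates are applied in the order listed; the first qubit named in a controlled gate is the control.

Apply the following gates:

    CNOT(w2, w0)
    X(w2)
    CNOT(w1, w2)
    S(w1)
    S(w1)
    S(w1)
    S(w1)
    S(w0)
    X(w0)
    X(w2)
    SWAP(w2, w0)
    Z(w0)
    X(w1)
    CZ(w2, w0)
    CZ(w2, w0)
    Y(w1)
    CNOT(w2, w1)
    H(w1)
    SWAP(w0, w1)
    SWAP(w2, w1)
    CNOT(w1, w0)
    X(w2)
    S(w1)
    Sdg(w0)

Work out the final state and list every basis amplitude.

The final amplitudes are -sqrt(2)/2 on |011>, -sqrt(2)*I/2 on |111>, and 0 on every other basis state. Key observation: the block from step 4 through step 7 cancels to the identity and can be dropped.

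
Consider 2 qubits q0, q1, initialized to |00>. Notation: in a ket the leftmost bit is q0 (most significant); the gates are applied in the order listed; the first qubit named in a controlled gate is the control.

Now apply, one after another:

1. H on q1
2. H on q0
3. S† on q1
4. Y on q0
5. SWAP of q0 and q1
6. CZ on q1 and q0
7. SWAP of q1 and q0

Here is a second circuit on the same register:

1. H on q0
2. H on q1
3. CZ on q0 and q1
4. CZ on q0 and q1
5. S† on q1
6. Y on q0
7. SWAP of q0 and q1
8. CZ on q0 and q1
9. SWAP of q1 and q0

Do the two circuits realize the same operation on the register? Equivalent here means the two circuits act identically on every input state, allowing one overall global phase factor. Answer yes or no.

Yes: on every input state the two circuits agree up to one overall phase factor.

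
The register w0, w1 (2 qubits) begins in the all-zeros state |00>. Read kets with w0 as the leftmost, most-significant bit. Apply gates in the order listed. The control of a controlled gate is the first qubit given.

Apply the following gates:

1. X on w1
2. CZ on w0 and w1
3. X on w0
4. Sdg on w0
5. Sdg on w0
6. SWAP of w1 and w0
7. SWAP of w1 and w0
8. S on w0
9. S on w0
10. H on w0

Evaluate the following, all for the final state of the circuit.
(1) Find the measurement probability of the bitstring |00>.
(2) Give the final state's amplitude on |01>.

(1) A full measurement returns |00> with probability 0. Key observation: the block from step 4 through step 9 cancels to the identity and can be dropped.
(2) The amplitude on |01> is sqrt(2)/2.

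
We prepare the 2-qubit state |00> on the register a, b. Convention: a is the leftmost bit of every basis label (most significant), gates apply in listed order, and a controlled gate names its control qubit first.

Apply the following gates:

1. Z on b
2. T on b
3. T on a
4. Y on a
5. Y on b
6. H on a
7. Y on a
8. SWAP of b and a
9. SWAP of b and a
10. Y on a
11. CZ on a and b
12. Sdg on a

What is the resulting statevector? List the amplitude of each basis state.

The resulting statevector has amplitude 0 on |00>, -sqrt(2)/2 on |01>, 0 on |10>, sqrt(2)*I/2 on |11>. Key observation: gates 7-10 undo each other exactly, leaving only the rest of the circuit to track.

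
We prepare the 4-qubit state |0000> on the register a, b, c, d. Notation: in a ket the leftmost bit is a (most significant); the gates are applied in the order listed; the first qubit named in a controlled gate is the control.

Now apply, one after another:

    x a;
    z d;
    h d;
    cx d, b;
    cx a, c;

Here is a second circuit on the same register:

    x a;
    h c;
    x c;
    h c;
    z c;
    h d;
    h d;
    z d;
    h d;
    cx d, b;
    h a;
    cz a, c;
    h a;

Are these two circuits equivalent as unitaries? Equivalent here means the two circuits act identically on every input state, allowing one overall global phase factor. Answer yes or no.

No: there is an input state on which the two circuits produce genuinely different outputs (not merely differing by a phase).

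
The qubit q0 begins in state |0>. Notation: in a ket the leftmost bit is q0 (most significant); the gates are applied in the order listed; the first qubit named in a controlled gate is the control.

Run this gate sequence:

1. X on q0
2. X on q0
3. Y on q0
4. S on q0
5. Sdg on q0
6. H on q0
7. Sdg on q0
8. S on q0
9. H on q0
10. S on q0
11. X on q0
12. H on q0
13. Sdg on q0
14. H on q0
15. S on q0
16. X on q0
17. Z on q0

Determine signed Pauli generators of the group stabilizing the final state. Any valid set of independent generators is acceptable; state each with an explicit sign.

The final state is stabilized by the group generated by +X; other independent generating sets are equally valid.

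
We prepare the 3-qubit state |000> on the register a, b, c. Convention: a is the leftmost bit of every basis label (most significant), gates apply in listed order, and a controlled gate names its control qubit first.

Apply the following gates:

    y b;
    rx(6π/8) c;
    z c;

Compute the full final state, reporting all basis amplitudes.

After the circuit, the state carries amplitude I*sqrt(2 - sqrt(2))/2 on |010>, -sqrt(sqrt(2) + 2)/2 on |011>, and 0 on every other basis state.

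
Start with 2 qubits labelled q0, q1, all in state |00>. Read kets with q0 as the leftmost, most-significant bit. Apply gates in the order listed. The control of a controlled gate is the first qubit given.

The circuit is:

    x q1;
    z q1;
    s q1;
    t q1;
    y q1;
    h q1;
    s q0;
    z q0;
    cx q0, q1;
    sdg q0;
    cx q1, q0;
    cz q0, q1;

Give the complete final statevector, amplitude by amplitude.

The resulting statevector has amplitude -sqrt(2)*exp(I*pi/4)/2 on |00>, 0 on |01>, 0 on |10>, sqrt(2)*exp(I*pi/4)/2 on |11>.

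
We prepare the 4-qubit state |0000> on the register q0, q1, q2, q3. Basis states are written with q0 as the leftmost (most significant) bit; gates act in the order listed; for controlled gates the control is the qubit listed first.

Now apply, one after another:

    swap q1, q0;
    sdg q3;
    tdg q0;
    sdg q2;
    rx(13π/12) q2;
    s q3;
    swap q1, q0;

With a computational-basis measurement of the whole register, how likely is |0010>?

A full measurement returns |0010> with probability sqrt(2)/8 + sqrt(6)/8 + 1/2.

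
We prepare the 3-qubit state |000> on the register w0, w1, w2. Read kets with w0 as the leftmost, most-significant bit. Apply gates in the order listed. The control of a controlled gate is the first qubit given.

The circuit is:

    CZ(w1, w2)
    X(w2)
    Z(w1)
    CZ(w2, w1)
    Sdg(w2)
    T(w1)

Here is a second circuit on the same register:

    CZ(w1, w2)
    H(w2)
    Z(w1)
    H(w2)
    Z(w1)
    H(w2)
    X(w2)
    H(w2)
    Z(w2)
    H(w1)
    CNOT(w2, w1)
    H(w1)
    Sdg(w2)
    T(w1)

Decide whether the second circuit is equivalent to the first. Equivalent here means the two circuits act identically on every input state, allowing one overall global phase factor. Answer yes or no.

No: there is an input state on which the two circuits produce genuinely different outputs (not merely differing by a phase).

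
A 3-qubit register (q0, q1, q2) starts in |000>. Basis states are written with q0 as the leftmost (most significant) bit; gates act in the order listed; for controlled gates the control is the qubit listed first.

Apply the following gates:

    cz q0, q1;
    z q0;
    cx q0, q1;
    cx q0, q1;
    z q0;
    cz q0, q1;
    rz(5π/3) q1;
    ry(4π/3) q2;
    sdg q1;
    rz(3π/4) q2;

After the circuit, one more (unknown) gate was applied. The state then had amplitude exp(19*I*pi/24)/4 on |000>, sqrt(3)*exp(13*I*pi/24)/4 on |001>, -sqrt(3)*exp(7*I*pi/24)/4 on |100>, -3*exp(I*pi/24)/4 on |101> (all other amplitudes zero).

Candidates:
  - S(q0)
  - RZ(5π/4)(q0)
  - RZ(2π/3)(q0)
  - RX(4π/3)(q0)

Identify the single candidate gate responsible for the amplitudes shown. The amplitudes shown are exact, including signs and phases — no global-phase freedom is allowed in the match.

It was RX(4π/3)(q0) that produced the state shown. Key observation: steps 1-6 multiply out to the identity, so the circuit reduces to the remaining gates.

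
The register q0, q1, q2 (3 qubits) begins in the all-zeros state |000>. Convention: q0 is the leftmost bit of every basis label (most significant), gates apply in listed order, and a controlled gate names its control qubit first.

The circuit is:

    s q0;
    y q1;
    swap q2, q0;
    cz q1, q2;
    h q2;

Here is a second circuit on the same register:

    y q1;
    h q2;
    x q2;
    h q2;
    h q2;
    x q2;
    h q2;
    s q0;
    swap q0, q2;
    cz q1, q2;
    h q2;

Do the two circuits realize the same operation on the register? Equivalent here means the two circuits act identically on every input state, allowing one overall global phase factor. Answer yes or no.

Yes — the two circuits implement the same unitary up to a global phase.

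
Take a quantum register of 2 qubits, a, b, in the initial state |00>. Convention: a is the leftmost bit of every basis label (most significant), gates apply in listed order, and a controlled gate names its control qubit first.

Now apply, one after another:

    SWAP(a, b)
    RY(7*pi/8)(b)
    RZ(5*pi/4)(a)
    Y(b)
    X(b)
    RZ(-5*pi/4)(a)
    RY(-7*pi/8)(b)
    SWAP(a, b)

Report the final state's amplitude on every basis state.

The resulting statevector has amplitude -I*sqrt(sqrt(2) + 2)/2 on |00>, 0 on |01>, -I*sqrt(2 - sqrt(2))/2 on |10>, 0 on |11>.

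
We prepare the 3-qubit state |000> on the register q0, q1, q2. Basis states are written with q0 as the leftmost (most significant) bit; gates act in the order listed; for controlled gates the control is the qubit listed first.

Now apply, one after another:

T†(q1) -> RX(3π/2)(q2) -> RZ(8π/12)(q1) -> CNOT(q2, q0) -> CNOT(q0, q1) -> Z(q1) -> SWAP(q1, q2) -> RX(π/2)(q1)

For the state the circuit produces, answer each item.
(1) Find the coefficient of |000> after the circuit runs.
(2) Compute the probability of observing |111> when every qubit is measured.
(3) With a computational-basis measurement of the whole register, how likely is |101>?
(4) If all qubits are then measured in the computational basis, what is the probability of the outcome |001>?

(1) The amplitude on |000> is exp(2*I*pi/3)/2.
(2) Outcome |111> occurs with probability 1/4.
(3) Outcome |101> occurs with probability 1/4.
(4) A full measurement returns |001> with probability 0.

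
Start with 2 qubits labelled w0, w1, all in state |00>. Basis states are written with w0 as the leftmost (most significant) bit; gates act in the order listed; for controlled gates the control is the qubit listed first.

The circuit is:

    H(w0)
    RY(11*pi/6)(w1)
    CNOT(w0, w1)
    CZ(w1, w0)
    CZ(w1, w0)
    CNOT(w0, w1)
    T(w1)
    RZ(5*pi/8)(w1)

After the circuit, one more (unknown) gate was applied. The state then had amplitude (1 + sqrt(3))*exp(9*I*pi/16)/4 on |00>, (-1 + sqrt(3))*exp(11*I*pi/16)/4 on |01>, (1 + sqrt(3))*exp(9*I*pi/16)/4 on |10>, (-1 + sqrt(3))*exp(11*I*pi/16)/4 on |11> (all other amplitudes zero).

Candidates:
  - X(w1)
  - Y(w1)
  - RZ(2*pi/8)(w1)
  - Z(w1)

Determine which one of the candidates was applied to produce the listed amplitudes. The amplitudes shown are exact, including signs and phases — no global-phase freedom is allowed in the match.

The unique candidate consistent with the amplitudes is RZ(2*pi/8)(w1).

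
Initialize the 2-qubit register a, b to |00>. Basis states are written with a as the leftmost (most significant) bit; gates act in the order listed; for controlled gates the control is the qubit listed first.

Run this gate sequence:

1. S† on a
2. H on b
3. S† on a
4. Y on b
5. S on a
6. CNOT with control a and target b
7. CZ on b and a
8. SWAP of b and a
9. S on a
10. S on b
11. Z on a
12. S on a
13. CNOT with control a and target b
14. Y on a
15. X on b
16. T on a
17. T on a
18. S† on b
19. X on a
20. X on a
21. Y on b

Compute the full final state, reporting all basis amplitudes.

The resulting statevector has amplitude 0 on |00>, sqrt(2)*I/2 on |01>, -sqrt(2)*I/2 on |10>, 0 on |11>. Key observation: steps 19-20 multiply out to the identity, so the circuit reduces to the remaining gates.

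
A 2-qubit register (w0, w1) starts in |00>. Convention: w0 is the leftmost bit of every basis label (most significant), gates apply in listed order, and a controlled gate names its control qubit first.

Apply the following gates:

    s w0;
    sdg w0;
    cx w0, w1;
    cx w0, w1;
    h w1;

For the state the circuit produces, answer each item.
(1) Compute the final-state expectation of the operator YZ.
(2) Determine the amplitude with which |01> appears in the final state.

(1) The observable YZ averages to 0. Key observation: the block from step 3 through step 4 cancels to the identity and can be dropped.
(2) The amplitude on |01> is sqrt(2)/2.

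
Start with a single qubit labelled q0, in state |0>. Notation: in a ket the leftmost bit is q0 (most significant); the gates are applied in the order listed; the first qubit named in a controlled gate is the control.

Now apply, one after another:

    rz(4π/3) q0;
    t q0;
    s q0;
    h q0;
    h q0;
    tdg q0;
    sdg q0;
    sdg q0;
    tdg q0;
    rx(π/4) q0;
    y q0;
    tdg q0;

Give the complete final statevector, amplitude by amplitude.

After the circuit, the state carries amplitude sqrt(2 - sqrt(2))*exp(I*pi/3)/2 on |0>, -sqrt(sqrt(2) + 2)*exp(7*I*pi/12)/2 on |1>.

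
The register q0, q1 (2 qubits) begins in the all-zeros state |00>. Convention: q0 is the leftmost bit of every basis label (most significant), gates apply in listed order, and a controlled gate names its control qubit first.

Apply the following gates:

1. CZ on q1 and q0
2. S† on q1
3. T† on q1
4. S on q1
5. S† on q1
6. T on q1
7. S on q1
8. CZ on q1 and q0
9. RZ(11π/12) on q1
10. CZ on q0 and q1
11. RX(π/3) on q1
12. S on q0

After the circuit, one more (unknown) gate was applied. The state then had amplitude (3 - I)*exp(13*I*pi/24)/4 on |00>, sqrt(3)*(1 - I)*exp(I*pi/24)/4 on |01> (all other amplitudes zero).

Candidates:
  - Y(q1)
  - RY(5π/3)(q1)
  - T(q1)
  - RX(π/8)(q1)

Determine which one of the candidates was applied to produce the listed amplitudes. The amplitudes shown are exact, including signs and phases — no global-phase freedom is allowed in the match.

The applied gate was RY(5π/3)(q1). Key observation: steps 1-8 multiply out to the identity, so the circuit reduces to the remaining gates.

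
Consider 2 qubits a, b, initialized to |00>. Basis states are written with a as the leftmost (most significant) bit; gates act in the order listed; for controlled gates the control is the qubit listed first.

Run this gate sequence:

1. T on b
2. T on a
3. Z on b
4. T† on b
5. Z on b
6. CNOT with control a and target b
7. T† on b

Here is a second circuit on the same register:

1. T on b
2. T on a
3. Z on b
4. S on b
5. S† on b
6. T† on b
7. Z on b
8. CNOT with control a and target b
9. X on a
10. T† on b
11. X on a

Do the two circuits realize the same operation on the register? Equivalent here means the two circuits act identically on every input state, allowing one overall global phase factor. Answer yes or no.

Yes: on every input state the two circuits agree up to one overall phase factor.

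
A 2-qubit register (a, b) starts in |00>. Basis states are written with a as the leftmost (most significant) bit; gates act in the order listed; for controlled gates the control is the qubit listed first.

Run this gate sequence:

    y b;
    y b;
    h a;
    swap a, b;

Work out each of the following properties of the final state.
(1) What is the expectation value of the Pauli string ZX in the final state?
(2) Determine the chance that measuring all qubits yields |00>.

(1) The expectation value of ZX is 1.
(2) The probability of measuring |00> is 1/2.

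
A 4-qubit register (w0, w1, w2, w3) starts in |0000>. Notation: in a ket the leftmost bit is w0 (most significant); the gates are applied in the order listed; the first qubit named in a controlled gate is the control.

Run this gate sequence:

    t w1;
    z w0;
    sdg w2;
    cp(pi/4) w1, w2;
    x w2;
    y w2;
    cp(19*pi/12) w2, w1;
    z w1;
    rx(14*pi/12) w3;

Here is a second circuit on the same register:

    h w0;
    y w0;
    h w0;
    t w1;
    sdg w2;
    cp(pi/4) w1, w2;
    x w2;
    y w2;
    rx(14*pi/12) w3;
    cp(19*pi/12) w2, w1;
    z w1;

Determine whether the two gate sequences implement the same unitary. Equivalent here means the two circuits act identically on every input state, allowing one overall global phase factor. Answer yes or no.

No, they are not equivalent — no single phase factor reconciles the two unitaries.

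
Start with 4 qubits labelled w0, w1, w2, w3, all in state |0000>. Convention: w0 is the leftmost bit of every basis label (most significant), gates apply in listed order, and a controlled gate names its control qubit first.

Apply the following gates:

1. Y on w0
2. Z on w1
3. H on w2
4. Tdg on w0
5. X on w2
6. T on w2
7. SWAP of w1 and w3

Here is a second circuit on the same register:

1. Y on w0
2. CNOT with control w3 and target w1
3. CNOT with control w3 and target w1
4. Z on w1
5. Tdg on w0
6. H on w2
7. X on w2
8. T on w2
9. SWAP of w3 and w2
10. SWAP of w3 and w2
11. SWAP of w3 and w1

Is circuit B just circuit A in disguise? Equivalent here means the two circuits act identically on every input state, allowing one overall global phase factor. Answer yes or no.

Yes: on every input state the two circuits agree up to one overall phase factor.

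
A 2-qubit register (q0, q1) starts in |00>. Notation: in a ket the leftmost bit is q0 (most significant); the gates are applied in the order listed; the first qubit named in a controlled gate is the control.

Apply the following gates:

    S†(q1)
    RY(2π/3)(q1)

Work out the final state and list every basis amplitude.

The final amplitudes are 1/2 on |00>, sqrt(3)/2 on |01>, 0 on |10>, 0 on |11>.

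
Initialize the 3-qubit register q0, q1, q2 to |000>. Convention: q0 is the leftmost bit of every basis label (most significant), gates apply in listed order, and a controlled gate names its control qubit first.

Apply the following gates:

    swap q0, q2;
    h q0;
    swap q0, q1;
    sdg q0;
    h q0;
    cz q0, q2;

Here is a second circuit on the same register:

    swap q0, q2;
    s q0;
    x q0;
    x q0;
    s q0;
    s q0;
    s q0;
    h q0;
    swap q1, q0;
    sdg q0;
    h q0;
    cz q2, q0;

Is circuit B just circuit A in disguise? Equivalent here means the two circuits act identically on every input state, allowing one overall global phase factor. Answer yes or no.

Yes — the two circuits implement the same unitary up to a global phase.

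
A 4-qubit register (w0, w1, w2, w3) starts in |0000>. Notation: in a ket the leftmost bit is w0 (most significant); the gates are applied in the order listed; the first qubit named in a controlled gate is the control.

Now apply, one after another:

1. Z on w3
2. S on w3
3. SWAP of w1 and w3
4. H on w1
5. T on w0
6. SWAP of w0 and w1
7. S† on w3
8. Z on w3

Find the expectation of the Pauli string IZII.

The expectation value of IZII is 1.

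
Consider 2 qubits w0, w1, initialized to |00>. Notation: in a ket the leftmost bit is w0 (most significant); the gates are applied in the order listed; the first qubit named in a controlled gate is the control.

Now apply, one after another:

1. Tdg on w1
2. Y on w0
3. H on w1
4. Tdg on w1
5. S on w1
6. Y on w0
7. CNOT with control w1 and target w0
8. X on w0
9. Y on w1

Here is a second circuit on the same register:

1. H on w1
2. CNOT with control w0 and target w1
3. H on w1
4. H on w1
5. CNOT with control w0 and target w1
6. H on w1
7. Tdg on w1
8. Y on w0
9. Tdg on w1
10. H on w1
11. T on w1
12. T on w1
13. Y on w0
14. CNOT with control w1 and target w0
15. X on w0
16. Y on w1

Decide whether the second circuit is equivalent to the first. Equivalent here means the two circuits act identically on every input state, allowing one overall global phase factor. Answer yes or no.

No, they are not equivalent — no single phase factor reconciles the two unitaries.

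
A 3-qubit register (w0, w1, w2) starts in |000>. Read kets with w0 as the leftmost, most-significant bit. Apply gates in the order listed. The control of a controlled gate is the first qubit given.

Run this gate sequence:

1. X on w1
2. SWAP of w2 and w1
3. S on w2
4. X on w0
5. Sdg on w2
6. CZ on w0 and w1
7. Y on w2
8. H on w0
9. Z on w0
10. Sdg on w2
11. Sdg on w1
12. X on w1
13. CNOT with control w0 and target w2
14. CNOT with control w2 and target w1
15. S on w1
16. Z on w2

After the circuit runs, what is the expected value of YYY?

The observable YYY averages to 1.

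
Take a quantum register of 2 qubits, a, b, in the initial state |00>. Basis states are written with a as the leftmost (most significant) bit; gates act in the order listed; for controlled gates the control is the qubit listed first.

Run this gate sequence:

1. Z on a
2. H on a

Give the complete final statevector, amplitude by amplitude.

After the circuit, the state carries amplitude sqrt(2)/2 on |00>, 0 on |01>, sqrt(2)/2 on |10>, 0 on |11>.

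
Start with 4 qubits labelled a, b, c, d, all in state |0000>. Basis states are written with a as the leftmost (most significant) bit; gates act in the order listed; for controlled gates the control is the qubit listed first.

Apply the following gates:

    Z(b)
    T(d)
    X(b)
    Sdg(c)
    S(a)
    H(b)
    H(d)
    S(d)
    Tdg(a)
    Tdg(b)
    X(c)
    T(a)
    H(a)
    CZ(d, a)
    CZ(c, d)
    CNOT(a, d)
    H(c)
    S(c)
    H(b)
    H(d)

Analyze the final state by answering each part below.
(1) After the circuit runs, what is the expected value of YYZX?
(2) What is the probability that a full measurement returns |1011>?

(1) The observable YYZX averages to 0.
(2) A full measurement returns |1011> with probability 1/16 - sqrt(2)/32.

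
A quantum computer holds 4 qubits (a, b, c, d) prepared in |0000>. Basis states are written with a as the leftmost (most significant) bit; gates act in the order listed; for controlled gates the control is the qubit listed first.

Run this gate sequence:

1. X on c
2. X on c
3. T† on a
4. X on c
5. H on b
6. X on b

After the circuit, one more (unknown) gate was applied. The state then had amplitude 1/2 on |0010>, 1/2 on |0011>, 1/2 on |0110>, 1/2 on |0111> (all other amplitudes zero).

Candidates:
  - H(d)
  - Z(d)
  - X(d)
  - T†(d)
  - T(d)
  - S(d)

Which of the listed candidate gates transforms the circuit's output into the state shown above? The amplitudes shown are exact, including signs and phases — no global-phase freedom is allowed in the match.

The unique candidate consistent with the amplitudes is H(d). Key observation: the block from step 1 through step 2 cancels to the identity and can be dropped.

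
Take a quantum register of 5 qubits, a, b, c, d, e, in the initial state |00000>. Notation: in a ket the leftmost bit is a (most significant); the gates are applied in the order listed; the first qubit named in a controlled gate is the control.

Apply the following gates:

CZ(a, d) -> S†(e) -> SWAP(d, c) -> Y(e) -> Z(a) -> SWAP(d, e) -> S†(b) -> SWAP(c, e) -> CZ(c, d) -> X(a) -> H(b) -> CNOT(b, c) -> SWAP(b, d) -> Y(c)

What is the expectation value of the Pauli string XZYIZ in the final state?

The expectation value of XZYIZ is 0.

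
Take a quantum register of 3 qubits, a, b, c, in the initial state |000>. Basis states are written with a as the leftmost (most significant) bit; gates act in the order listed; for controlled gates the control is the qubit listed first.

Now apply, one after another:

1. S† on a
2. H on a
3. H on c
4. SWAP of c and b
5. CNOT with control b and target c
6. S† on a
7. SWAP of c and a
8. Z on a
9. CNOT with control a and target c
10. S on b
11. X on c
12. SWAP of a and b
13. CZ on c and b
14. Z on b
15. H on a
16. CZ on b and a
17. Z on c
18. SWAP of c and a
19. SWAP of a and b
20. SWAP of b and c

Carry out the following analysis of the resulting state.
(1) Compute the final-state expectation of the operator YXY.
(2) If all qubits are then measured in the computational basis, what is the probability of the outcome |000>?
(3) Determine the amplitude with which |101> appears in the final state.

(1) The expectation value of YXY is 0.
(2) The probability of measuring |000> is 1/8.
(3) |101> carries amplitude sqrt(2)/4 in the final state.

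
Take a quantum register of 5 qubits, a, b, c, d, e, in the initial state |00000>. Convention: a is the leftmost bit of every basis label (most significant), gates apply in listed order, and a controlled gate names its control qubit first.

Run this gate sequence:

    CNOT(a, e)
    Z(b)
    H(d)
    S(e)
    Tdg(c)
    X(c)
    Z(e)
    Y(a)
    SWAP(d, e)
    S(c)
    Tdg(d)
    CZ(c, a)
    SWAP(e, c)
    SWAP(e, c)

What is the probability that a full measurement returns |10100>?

The probability of measuring |10100> is 1/2. Key observation: steps 13-14 multiply out to the identity, so the circuit reduces to the remaining gates.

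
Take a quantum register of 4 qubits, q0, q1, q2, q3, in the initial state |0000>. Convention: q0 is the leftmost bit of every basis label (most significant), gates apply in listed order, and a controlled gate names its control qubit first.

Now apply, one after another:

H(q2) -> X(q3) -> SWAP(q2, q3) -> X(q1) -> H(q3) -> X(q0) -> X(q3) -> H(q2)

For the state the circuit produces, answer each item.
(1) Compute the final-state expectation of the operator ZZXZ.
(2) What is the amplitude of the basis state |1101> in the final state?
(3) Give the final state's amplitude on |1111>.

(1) The observable ZZXZ averages to 1.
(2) |1101> carries amplitude sqrt(2)/2 in the final state.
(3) The final state's coefficient on |1111> equals -sqrt(2)/2.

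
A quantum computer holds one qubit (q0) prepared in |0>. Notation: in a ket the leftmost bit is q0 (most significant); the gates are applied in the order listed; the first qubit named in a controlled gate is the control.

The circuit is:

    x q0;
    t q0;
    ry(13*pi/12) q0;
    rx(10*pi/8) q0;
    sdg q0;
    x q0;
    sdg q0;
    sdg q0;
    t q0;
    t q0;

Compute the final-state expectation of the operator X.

In the final state, X has expectation -sqrt(2)/4 + sqrt(6)/4.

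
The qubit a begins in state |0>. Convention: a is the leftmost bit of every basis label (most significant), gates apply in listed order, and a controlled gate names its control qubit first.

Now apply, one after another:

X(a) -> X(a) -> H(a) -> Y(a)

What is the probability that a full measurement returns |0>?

The probability of measuring |0> is 1/2. Key observation: gates 1-2 undo each other exactly, leaving only the rest of the circuit to track.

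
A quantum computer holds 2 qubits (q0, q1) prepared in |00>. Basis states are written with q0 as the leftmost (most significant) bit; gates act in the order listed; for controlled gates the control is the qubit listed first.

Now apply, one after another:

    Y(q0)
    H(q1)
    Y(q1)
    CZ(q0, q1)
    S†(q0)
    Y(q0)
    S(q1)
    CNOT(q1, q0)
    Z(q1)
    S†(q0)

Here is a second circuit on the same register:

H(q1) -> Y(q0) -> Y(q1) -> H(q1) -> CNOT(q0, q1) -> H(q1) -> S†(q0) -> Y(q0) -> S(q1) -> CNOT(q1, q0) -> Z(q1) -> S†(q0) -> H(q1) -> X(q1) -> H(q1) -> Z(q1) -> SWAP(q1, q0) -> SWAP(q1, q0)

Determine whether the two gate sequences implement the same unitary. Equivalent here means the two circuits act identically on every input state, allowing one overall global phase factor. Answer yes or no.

Yes — the two circuits implement the same unitary up to a global phase.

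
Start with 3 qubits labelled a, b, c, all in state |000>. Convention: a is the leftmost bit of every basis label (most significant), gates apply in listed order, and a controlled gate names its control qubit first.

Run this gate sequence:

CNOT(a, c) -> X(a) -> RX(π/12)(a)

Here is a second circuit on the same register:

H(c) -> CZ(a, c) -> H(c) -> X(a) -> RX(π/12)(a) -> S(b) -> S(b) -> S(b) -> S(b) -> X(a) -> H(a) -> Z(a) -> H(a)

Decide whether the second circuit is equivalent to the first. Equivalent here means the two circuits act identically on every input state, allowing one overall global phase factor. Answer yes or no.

Yes: on every input state the two circuits agree up to one overall phase factor.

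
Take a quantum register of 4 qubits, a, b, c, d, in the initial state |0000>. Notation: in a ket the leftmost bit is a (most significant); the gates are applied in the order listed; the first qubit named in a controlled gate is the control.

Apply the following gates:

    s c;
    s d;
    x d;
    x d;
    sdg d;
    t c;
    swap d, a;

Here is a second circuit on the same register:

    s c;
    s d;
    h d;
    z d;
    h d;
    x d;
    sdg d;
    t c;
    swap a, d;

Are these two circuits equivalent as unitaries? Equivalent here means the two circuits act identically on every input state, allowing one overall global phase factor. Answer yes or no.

Yes, they are equivalent — the unitaries differ by at most a global phase.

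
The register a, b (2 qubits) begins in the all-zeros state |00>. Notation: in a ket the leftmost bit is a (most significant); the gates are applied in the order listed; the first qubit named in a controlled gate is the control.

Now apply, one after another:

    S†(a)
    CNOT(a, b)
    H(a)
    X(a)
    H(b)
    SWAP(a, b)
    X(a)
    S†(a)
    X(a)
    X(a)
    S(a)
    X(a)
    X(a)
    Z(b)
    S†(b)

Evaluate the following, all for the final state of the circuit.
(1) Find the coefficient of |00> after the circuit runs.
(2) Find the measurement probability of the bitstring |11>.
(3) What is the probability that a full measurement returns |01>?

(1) The final state's coefficient on |00> equals 1/2. Key observation: gates 7-12 undo each other exactly, leaving only the rest of the circuit to track.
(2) The probability of measuring |11> is 1/4.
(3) The probability of measuring |01> is 1/4.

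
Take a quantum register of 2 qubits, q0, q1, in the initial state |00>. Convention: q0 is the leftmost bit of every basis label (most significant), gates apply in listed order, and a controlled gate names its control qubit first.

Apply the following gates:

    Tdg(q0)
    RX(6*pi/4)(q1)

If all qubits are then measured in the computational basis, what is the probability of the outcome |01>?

The probability of measuring |01> is 1/2.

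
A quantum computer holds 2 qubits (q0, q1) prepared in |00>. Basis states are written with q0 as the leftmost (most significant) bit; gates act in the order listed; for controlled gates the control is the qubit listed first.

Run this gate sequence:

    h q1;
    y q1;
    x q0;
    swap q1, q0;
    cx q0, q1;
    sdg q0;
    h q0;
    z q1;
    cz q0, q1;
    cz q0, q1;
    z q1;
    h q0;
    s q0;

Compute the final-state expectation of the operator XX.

The observable XX averages to -1. Key observation: steps 6-13 multiply out to the identity, so the circuit reduces to the remaining gates.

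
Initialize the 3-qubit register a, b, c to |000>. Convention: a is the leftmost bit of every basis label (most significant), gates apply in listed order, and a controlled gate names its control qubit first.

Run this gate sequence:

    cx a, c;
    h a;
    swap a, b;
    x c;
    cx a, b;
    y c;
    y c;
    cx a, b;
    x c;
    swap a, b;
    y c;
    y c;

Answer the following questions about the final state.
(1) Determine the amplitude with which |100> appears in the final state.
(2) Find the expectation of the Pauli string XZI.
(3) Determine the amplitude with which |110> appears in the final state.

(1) The amplitude on |100> is sqrt(2)/2.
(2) In the final state, XZI has expectation 1.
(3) The final state's coefficient on |110> equals 0.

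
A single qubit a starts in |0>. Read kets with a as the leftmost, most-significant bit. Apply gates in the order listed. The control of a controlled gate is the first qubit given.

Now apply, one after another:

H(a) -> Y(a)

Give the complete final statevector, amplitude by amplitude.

The final amplitudes are -sqrt(2)*I/2 on |0>, sqrt(2)*I/2 on |1>.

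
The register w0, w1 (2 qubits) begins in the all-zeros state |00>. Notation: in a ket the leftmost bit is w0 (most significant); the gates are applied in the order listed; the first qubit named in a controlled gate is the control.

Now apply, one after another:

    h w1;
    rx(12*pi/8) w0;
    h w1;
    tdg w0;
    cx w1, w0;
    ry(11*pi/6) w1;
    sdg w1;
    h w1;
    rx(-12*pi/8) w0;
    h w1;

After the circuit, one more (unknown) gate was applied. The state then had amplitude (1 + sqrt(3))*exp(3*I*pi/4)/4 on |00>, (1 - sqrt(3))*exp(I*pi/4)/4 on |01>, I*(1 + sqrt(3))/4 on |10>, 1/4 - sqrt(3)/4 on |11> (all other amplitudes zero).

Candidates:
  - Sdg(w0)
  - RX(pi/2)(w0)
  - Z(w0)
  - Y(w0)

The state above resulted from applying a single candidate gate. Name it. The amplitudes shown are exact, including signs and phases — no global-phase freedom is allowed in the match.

It was RX(pi/2)(w0) that produced the state shown.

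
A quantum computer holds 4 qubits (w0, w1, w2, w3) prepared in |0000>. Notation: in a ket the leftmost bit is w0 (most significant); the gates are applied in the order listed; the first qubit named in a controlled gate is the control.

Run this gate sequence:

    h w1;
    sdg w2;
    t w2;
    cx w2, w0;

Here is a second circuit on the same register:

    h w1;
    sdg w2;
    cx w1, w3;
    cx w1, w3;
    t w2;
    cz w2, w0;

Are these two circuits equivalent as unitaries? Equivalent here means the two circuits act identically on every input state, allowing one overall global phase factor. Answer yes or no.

No, they are not equivalent — no single phase factor reconciles the two unitaries.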